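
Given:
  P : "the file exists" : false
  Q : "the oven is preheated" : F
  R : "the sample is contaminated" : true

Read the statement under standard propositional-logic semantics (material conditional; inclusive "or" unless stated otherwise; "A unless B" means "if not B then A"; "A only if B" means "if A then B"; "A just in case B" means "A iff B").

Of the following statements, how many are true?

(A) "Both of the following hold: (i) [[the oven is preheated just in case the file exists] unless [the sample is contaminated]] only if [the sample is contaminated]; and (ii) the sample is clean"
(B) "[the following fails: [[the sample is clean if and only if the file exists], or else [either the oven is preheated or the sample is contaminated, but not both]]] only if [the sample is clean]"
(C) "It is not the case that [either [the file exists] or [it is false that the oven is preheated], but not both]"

1

(A): This is (((Q iff P) or R) -> R) and not R.

Q iff P = False iff False = True
(Q iff P) or R = True or True = True
((Q iff P) or R) -> R = True -> True = True
not R = not True = False
(((Q iff P) or R) -> R) and not R = True and False = False
Thus (A) is false.

(B): This is not ((not R iff P) or (Q xor R)) -> not R.

not R = not True = False
not R iff P = False iff False = True
Q xor R = False xor True = True
(not R iff P) or (Q xor R) = True or True = True
not ((not R iff P) or (Q xor R)) = not True = False
not R = not True = False
not ((not R iff P) or (Q xor R)) -> not R = False -> False = True
Thus (B) is true.

(C): In symbols: not (P xor not Q)

not Q = not False = True
P xor not Q = False xor True = True
not (P xor not Q) = not True = False
Thus (C) is false.

1 of the 3 statements is true.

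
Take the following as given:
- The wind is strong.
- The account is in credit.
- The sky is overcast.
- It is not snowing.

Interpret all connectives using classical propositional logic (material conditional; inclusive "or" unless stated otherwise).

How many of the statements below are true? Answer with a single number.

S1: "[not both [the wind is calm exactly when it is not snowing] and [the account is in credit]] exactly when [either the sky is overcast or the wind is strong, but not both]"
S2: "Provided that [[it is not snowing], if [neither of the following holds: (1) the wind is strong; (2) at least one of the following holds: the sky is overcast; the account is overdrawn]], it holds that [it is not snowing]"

1

Let P = "the wind is strong" (True), S = "it is snowing" (False), Q = "the account is overdrawn" (False), R = "the sky is overcast" (True).

S1: Parsed as ((not P iff not S) nand not Q) iff (R xor P)

not P = not True = False
not S = not False = True
not P iff not S = False iff True = False
not Q = not False = True
(not P iff not S) nand not Q = False nand True = True
R xor P = True xor True = False
((not P iff not S) nand not Q) iff (R xor P) = True iff False = False
So S1 is false.

S2: Formalization: ((P nor (R or Q)) -> not S) -> not S

R or Q = True or False = True
P nor (R or Q) = True nor True = False
not S = not False = True
(P nor (R or Q)) -> not S = False -> True = True
not S = not False = True
((P nor (R or Q)) -> not S) -> not S = True -> True = True
So S2 is true.

Count: 1.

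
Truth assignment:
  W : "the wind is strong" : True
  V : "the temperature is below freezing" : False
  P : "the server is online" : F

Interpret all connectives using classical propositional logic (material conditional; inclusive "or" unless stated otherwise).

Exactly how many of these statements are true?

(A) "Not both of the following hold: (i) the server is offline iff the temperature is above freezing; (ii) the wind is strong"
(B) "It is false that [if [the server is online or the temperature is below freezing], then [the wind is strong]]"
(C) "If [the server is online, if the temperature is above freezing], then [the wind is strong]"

(A): Formalization: (not P iff not V) nand W

not P = not False = True
not V = not False = True
not P iff not V = True iff True = True
(not P iff not V) nand W = True nand True = False
Hence (A) is false.

(B): Formalization: not ((P or V) -> W)

P or V = False or False = False
(P or V) -> W = False -> True = True
not ((P or V) -> W) = not True = False
Hence (B) is false.

(C): Parsed as (not V -> P) -> W

not V = not False = True
not V -> P = True -> False = False
(not V -> P) -> W = False -> True = True
Hence (C) is true.

True statements: 1.

1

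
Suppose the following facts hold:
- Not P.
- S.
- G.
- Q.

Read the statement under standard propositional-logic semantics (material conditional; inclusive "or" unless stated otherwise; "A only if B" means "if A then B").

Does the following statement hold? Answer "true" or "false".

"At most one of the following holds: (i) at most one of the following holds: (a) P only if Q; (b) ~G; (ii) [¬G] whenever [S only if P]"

False.

Parsed as ((P → Q) ↑ ¬G) ↑ ((S → P) → ¬G)

P → Q = F → T = T
¬G = ¬T = F
(P → Q) ↑ ¬G = T ↑ F = T
S → P = T → F = F
¬G = ¬T = F
(S → P) → ¬G = F → F = T
((P → Q) ↑ ¬G) ↑ ((S → P) → ¬G) = T ↑ T = F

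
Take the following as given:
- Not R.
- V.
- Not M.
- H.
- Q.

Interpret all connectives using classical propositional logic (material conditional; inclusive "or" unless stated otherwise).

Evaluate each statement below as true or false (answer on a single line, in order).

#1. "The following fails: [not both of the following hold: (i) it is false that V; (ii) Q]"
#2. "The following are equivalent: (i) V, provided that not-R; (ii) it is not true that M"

#1 false / #2 true

#1: Parsed as ¬(¬V ↑ Q)

¬V = ¬T = F
¬V ↑ Q = F ↑ T = T
¬(¬V ↑ Q) = ¬T = F
Thus #1 is false.

#2: This is (¬R → V) ↔ ¬M.

¬R = ¬F = T
¬R → V = T → T = T
¬M = ¬F = T
(¬R → V) ↔ ¬M = T ↔ T = T
So #2 is true.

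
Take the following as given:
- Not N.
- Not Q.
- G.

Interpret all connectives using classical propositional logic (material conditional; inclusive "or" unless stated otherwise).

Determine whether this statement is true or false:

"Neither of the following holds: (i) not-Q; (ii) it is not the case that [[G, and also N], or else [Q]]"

The statement is false.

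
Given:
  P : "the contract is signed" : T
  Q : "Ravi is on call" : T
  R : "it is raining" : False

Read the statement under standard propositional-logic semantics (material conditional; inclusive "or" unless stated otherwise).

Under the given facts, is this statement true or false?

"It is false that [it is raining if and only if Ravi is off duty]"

false

In symbols: not (R iff not Q)

not Q = not True = False
R iff not Q = False iff False = True
not (R iff not Q) = not True = False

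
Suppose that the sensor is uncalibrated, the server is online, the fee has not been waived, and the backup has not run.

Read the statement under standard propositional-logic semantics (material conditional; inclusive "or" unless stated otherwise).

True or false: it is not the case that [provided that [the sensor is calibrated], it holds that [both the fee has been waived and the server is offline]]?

Let U = "the sensor is calibrated" (F), D = "the fee has been waived" (F), H = "the server is online" (T).
In symbols: ~(U -> (D & ~H))

~H = ~T = F
D & ~H = F & F = F
U -> (D & ~H) = F -> F = T
~(U -> (D & ~H)) = ~T = F

False.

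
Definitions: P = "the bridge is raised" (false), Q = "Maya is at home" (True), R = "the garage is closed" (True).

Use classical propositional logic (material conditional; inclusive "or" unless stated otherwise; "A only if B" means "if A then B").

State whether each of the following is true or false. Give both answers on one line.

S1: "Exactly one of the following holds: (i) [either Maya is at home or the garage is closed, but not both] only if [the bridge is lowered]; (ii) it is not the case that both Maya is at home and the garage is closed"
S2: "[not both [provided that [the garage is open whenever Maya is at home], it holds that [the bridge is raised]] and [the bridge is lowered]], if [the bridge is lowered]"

S1: In symbols: ((Q xor R) -> not P) xor (Q nand R)

Q xor R = True xor True = False
not P = not False = True
(Q xor R) -> not P = False -> True = True
Q nand R = True nand True = False
((Q xor R) -> not P) xor (Q nand R) = True xor False = True
Hence S1 is true.

S2: This is not P -> (((Q -> not R) -> P) nand not P).

not P = not False = True
not R = not True = False
Q -> not R = True -> False = False
(Q -> not R) -> P = False -> False = True
not P = not False = True
((Q -> not R) -> P) nand not P = True nand True = False
not P -> (((Q -> not R) -> P) nand not P) = True -> False = False
Thus S2 is false.

S1 T; S2 F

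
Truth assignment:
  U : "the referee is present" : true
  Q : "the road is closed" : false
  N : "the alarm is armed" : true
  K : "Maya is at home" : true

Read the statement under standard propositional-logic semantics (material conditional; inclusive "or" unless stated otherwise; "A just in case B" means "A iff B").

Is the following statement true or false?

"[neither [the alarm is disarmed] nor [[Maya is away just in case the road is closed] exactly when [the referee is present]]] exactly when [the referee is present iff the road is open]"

In symbols: (~N nor ((~K <-> Q) <-> U)) <-> (U <-> ~Q)

~N = ~T = F
~K = ~T = F
~K <-> Q = F <-> F = T
(~K <-> Q) <-> U = T <-> T = T
~N nor ((~K <-> Q) <-> U) = F nor T = F
~Q = ~F = T
U <-> ~Q = T <-> T = T
(~N nor ((~K <-> Q) <-> U)) <-> (U <-> ~Q) = F <-> T = F

False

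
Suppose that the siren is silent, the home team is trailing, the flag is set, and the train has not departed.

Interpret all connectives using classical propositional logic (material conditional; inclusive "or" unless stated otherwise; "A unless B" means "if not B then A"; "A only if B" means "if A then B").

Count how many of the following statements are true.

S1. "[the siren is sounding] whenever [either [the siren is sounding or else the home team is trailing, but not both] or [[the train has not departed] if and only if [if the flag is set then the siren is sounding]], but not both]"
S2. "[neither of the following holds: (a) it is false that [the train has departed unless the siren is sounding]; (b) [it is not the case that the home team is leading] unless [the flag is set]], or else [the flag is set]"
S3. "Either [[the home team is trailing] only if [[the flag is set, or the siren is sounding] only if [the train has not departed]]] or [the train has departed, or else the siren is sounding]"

2

Let N = "the siren is sounding" (False), S = "the home team is leading" (False), P = "the train has departed" (False), L = "the flag is set" (True).

S1: This is ((N xor not S) xor (not P iff (L -> N))) -> N.

not S = not False = True
N xor not S = False xor True = True
not P = not False = True
L -> N = True -> False = False
not P iff (L -> N) = True iff False = False
(N xor not S) xor (not P iff (L -> N)) = True xor False = True
((N xor not S) xor (not P iff (L -> N))) -> N = True -> False = False
Hence S1 is false.

S2: Formalization: (not (P or N) nor (not S or L)) or L

P or N = False or False = False
not (P or N) = not False = True
not S = not False = True
not S or L = True or True = True
not (P or N) nor (not S or L) = True nor True = False
(not (P or N) nor (not S or L)) or L = False or True = True
Hence S2 is true.

S3: Formalization: (not S -> ((L or N) -> not P)) or (P or N)

not S = not False = True
L or N = True or False = True
not P = not False = True
(L or N) -> not P = True -> True = True
not S -> ((L or N) -> not P) = True -> True = True
P or N = False or False = False
(not S -> ((L or N) -> not P)) or (P or N) = True or False = True
So S3 is true.

Count: 2.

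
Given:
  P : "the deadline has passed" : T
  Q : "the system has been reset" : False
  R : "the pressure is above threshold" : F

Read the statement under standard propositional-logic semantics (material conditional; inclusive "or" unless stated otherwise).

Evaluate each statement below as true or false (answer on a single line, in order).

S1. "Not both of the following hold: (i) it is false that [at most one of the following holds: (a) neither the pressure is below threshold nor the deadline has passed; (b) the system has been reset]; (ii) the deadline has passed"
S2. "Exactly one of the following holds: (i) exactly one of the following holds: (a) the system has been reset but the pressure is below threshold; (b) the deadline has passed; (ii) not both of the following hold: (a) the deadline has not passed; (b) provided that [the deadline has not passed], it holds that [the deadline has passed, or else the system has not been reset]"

S1 T, S2 F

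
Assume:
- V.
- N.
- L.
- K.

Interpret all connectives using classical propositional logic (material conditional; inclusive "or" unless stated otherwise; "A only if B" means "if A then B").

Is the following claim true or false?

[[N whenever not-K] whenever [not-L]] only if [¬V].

False.

In symbols: (not L -> (not K -> N)) -> not V

not L = not True = False
not K = not True = False
not K -> N = False -> True = True
not L -> (not K -> N) = False -> True = True
not V = not True = False
(not L -> (not K -> N)) -> not V = True -> False = False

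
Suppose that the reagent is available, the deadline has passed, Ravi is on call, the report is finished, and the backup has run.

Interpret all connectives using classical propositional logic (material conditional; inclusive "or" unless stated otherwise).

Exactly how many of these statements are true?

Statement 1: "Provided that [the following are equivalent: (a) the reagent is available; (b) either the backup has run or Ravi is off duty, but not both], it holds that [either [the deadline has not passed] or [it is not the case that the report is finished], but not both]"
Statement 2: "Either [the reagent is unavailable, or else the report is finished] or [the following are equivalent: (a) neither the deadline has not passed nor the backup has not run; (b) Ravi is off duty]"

Let H = "the reagent is available" (T), N = "the backup has run" (T), M = "Ravi is on call" (T), U = "the deadline has passed" (T), G = "the report is finished" (T).

Statement 1: In symbols: (H <-> (N xor ~M)) -> (~U xor ~G)

~M = ~T = F
N xor ~M = T xor F = T
H <-> (N xor ~M) = T <-> T = T
~U = ~T = F
~G = ~T = F
~U xor ~G = F xor F = F
(H <-> (N xor ~M)) -> (~U xor ~G) = T -> F = F
Hence Statement 1 is false.

Statement 2: Formalization: (~H | G) | ((~U nor ~N) <-> ~M)

~H = ~T = F
~H | G = F | T = T
~U = ~T = F
~N = ~T = F
~U nor ~N = F nor F = T
~M = ~T = F
(~U nor ~N) <-> ~M = T <-> F = F
(~H | G) | ((~U nor ~N) <-> ~M) = T | F = T
So Statement 2 is true.

Count: 1.

1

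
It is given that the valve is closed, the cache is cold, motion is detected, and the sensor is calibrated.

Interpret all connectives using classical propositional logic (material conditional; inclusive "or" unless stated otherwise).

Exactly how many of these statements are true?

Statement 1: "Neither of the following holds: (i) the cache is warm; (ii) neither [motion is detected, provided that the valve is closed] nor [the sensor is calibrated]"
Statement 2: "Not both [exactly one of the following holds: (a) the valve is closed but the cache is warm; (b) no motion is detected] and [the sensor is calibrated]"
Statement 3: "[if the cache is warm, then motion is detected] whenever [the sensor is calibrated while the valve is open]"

3

Let Q = "the cache is warm" (False), P = "the valve is open" (False), R = "motion is detected" (True), S = "the sensor is calibrated" (True).

Statement 1: This is Q nor ((not P -> R) nor S).

not P = not False = True
not P -> R = True -> True = True
(not P -> R) nor S = True nor True = False
Q nor ((not P -> R) nor S) = False nor False = True
So Statement 1 is true.

Statement 2: Parsed as ((not P and Q) xor not R) nand S

not P = not False = True
not P and Q = True and False = False
not R = not True = False
(not P and Q) xor not R = False xor False = False
((not P and Q) xor not R) nand S = False nand True = True
Thus Statement 2 is true.

Statement 3: This is (S and P) -> (Q -> R).

S and P = True and False = False
Q -> R = False -> True = True
(S and P) -> (Q -> R) = False -> True = True
Thus Statement 3 is true.

Count: 3.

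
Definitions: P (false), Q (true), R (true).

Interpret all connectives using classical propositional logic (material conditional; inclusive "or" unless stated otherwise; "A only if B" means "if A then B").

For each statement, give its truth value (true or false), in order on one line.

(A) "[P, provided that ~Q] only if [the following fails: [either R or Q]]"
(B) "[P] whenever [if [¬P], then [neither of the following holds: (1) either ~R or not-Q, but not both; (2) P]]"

(A) F; (B) F

(A): Formalization: (~Q -> P) -> ~(R | Q)

~Q = ~T = F
~Q -> P = F -> F = T
R | Q = T | T = T
~(R | Q) = ~T = F
(~Q -> P) -> ~(R | Q) = T -> F = F
So (A) is false.

(B): Parsed as (~P -> ((~R xor ~Q) nor P)) -> P

~P = ~F = T
~R = ~T = F
~Q = ~T = F
~R xor ~Q = F xor F = F
(~R xor ~Q) nor P = F nor F = T
~P -> ((~R xor ~Q) nor P) = T -> T = T
(~P -> ((~R xor ~Q) nor P)) -> P = T -> F = F
So (B) is false.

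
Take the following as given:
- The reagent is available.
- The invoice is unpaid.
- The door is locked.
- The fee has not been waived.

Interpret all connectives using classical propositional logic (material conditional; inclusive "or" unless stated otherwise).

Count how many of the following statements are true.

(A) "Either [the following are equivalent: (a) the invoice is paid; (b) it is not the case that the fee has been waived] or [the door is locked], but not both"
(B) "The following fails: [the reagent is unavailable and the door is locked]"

Let L = "the invoice is paid" (F), P = "the fee has been waived" (F), V = "the door is locked" (T), G = "the reagent is available" (T).

(A): Formalization: (L <-> ~P) xor V

~P = ~F = T
L <-> ~P = F <-> T = F
(L <-> ~P) xor V = F xor T = T
Hence (A) is true.

(B): In symbols: ~(~G & V)

~G = ~T = F
~G & V = F & T = F
~(~G & V) = ~F = T
So (B) is true.

2 of the 2 statements are true.

2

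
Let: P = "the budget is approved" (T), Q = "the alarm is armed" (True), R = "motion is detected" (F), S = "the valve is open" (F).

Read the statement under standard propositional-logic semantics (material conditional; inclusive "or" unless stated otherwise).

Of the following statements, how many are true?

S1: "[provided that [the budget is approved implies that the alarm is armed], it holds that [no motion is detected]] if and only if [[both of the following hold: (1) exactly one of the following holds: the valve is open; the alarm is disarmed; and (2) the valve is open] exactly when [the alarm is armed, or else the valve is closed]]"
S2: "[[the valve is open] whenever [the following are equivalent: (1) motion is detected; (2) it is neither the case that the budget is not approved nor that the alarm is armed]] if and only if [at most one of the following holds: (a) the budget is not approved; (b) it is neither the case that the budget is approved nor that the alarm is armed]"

S1: In symbols: ((P -> Q) -> ~R) <-> (((S xor ~Q) & S) <-> (Q | ~S))

P -> Q = T -> T = T
~R = ~F = T
(P -> Q) -> ~R = T -> T = T
~Q = ~T = F
S xor ~Q = F xor F = F
(S xor ~Q) & S = F & F = F
~S = ~F = T
Q | ~S = T | T = T
((S xor ~Q) & S) <-> (Q | ~S) = F <-> T = F
((P -> Q) -> ~R) <-> (((S xor ~Q) & S) <-> (Q | ~S)) = T <-> F = F
Thus S1 is false.

S2: In symbols: ((R <-> (~P nor Q)) -> S) <-> (~P nand (P nor Q))

~P = ~T = F
~P nor Q = F nor T = F
R <-> (~P nor Q) = F <-> F = T
(R <-> (~P nor Q)) -> S = T -> F = F
~P = ~T = F
P nor Q = T nor T = F
~P nand (P nor Q) = F nand F = T
((R <-> (~P nor Q)) -> S) <-> (~P nand (P nor Q)) = F <-> T = F
So S2 is false.

0 of the 2 statements are true (none).

0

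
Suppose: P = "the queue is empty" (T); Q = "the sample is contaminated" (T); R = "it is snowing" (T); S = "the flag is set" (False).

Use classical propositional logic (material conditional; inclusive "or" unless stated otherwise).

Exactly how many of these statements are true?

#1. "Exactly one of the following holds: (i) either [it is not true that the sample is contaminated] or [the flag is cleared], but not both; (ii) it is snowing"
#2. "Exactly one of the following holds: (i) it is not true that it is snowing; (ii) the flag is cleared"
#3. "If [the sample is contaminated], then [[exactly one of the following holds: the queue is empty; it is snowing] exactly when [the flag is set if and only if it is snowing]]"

#1: In symbols: (not Q xor not S) xor R

not Q = not True = False
not S = not False = True
not Q xor not S = False xor True = True
(not Q xor not S) xor R = True xor True = False
Hence #1 is false.

#2: Formalization: not R xor not S

not R = not True = False
not S = not False = True
not R xor not S = False xor True = True
Hence #2 is true.

#3: This is Q -> ((P xor R) iff (S iff R)).

P xor R = True xor True = False
S iff R = False iff True = False
(P xor R) iff (S iff R) = False iff False = True
Q -> ((P xor R) iff (S iff R)) = True -> True = True
Thus #3 is true.

2 of the 3 statements are true (#2, #3).

2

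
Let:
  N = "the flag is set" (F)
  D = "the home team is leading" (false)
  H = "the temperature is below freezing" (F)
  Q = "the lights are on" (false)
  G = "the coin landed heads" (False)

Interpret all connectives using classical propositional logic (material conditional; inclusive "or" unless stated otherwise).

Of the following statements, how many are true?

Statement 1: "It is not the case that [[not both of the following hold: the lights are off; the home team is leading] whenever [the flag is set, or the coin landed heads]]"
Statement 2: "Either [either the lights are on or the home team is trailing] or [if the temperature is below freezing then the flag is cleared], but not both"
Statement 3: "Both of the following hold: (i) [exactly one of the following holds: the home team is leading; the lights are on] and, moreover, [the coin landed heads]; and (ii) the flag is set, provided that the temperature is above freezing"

0

Statement 1: This is ~((N | G) -> (~Q nand D)).

N | G = F | F = F
~Q = ~F = T
~Q nand D = T nand F = T
(N | G) -> (~Q nand D) = F -> T = T
~((N | G) -> (~Q nand D)) = ~T = F
So Statement 1 is false.

Statement 2: In symbols: (Q | ~D) xor (H -> ~N)

~D = ~F = T
Q | ~D = F | T = T
~N = ~F = T
H -> ~N = F -> T = T
(Q | ~D) xor (H -> ~N) = T xor T = F
So Statement 2 is false.

Statement 3: In symbols: ((D xor Q) & G) & (~H -> N)

D xor Q = F xor F = F
(D xor Q) & G = F & F = F
~H = ~F = T
~H -> N = T -> F = F
((D xor Q) & G) & (~H -> N) = F & F = F
Hence Statement 3 is false.

0 of the 3 statements are true (none).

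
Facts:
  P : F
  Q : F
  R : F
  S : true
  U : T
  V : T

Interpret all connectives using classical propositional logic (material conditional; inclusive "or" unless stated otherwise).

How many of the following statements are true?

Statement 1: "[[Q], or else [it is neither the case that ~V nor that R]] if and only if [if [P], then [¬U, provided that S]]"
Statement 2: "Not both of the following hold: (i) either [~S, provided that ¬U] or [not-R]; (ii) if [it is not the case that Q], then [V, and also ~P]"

1

Statement 1: This is (Q | (~V nor R)) <-> (P -> (S -> ~U)).

~V = ~T = F
~V nor R = F nor F = T
Q | (~V nor R) = F | T = T
~U = ~T = F
S -> ~U = T -> F = F
P -> (S -> ~U) = F -> F = T
(Q | (~V nor R)) <-> (P -> (S -> ~U)) = T <-> T = T
So Statement 1 is true.

Statement 2: This is ((~U -> ~S) | ~R) nand (~Q -> (V & ~P)).

~U = ~T = F
~S = ~T = F
~U -> ~S = F -> F = T
~R = ~F = T
(~U -> ~S) | ~R = T | T = T
~Q = ~F = T
~P = ~F = T
V & ~P = T & T = T
~Q -> (V & ~P) = T -> T = T
((~U -> ~S) | ~R) nand (~Q -> (V & ~P)) = T nand T = F
So Statement 2 is false.

1 of the 2 statements is true.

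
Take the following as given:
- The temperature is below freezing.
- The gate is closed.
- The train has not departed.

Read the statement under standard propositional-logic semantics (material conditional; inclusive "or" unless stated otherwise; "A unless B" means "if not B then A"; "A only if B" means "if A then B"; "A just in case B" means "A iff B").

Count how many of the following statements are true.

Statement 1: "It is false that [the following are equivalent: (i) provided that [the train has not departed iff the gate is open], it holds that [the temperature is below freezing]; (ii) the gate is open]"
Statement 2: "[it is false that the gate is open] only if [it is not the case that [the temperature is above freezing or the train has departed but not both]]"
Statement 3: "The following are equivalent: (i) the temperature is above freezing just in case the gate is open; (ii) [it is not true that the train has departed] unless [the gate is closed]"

Let L = "the train has departed" (False), U = "the gate is open" (False), V = "the temperature is below freezing" (True).

Statement 1: This is not (((not L iff U) -> V) iff U).

not L = not False = True
not L iff U = True iff False = False
(not L iff U) -> V = False -> True = True
((not L iff U) -> V) iff U = True iff False = False
not (((not L iff U) -> V) iff U) = not False = True
So Statement 1 is true.

Statement 2: This is not U -> not (not V xor L).

not U = not False = True
not V = not True = False
not V xor L = False xor False = False
not (not V xor L) = not False = True
not U -> not (not V xor L) = True -> True = True
Hence Statement 2 is true.

Statement 3: Formalization: (not V iff U) iff (not L or not U)

not V = not True = False
not V iff U = False iff False = True
not L = not False = True
not U = not False = True
not L or not U = True or True = True
(not V iff U) iff (not L or not U) = True iff True = True
So Statement 3 is true.

3 of the 3 statements are true (Statement 1, Statement 2, Statement 3).

3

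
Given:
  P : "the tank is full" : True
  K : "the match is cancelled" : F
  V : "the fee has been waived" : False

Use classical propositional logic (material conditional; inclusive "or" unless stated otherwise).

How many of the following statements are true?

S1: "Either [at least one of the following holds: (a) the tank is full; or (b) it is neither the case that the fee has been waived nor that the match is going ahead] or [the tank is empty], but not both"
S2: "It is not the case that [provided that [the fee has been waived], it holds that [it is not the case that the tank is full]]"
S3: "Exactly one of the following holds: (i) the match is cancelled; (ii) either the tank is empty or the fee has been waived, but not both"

1

S1: In symbols: (P or (V nor not K)) xor not P

not K = not False = True
V nor not K = False nor True = False
P or (V nor not K) = True or False = True
not P = not True = False
(P or (V nor not K)) xor not P = True xor False = True
Thus S1 is true.

S2: In symbols: not (V -> not P)

not P = not True = False
V -> not P = False -> False = True
not (V -> not P) = not True = False
Hence S2 is false.

S3: In symbols: K xor (not P xor V)

not P = not True = False
not P xor V = False xor False = False
K xor (not P xor V) = False xor False = False
Thus S3 is false.

1 of the 3 statements is true (S1).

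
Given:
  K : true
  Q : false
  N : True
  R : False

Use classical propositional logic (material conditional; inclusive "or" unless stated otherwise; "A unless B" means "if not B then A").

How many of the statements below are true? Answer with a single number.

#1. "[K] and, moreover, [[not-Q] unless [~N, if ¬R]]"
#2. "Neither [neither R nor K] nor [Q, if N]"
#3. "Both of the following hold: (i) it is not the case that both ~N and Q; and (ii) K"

#1: Parsed as K & (~Q | (~R -> ~N))

~Q = ~F = T
~R = ~F = T
~N = ~T = F
~R -> ~N = T -> F = F
~Q | (~R -> ~N) = T | F = T
K & (~Q | (~R -> ~N)) = T & T = T
Hence #1 is true.

#2: In symbols: (R nor K) nor (N -> Q)

R nor K = F nor T = F
N -> Q = T -> F = F
(R nor K) nor (N -> Q) = F nor F = T
Thus #2 is true.

#3: In symbols: (~N nand Q) & K

~N = ~T = F
~N nand Q = F nand F = T
(~N nand Q) & K = T & T = T
So #3 is true.

True statements: 3 (#1, #2, #3).

3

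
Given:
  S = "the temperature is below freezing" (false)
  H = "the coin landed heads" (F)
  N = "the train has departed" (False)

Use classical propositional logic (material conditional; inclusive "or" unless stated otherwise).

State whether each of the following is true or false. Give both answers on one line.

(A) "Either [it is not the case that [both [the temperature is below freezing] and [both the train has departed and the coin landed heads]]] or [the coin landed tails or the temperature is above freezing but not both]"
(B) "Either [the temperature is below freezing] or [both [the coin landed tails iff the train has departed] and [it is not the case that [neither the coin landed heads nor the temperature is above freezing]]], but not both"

(A) true; (B) false

(A): Parsed as not (S and (N and H)) or (not H xor not S)

N and H = False and False = False
S and (N and H) = False and False = False
not (S and (N and H)) = not False = True
not H = not False = True
not S = not False = True
not H xor not S = True xor True = False
not (S and (N and H)) or (not H xor not S) = True or False = True
So (A) is true.

(B): Formalization: S xor ((not H iff N) and not (H nor not S))

not H = not False = True
not H iff N = True iff False = False
not S = not False = True
H nor not S = False nor True = False
not (H nor not S) = not False = True
(not H iff N) and not (H nor not S) = False and True = False
S xor ((not H iff N) and not (H nor not S)) = False xor False = False
So (B) is false.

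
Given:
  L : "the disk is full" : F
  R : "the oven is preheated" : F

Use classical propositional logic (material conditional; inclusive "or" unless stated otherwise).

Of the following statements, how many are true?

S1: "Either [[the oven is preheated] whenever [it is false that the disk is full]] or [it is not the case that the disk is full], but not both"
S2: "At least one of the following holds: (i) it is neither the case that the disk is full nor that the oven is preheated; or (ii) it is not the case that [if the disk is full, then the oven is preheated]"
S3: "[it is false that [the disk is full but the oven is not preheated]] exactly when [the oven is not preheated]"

S1: This is (~L -> R) xor ~L.

~L = ~F = T
~L -> R = T -> F = F
~L = ~F = T
(~L -> R) xor ~L = F xor T = T
So S1 is true.

S2: Parsed as (L nor R) | ~(L -> R)

L nor R = F nor F = T
L -> R = F -> F = T
~(L -> R) = ~T = F
(L nor R) | ~(L -> R) = T | F = T
Thus S2 is true.

S3: In symbols: ~(L & ~R) <-> ~R

~R = ~F = T
L & ~R = F & T = F
~(L & ~R) = ~F = T
~R = ~F = T
~(L & ~R) <-> ~R = T <-> T = T
Thus S3 is true.

3 of the 3 statements are true.

3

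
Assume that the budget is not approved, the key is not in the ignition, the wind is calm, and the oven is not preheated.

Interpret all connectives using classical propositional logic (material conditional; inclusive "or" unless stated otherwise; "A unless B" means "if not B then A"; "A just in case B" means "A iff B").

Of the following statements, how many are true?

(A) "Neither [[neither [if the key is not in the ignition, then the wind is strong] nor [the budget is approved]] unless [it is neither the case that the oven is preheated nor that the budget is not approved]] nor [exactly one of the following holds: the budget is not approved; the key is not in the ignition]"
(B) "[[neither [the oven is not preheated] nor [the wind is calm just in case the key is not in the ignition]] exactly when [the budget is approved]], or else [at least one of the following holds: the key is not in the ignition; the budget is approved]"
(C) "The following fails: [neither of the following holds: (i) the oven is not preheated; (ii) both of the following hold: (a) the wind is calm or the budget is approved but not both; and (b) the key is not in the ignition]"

Let Q = "the key is in the ignition" (F), R = "the wind is strong" (F), P = "the budget is approved" (F), S = "the oven is preheated" (F).

(A): In symbols: (((~Q -> R) nor P) | (S nor ~P)) nor (~P xor ~Q)

~Q = ~F = T
~Q -> R = T -> F = F
(~Q -> R) nor P = F nor F = T
~P = ~F = T
S nor ~P = F nor T = F
((~Q -> R) nor P) | (S nor ~P) = T | F = T
~P = ~F = T
~Q = ~F = T
~P xor ~Q = T xor T = F
(((~Q -> R) nor P) | (S nor ~P)) nor (~P xor ~Q) = T nor F = F
So (A) is false.

(B): In symbols: ((~S nor (~R <-> ~Q)) <-> P) | (~Q | P)

~S = ~F = T
~R = ~F = T
~Q = ~F = T
~R <-> ~Q = T <-> T = T
~S nor (~R <-> ~Q) = T nor T = F
(~S nor (~R <-> ~Q)) <-> P = F <-> F = T
~Q = ~F = T
~Q | P = T | F = T
((~S nor (~R <-> ~Q)) <-> P) | (~Q | P) = T | T = T
Thus (B) is true.

(C): In symbols: ~(~S nor ((~R xor P) & ~Q))

~S = ~F = T
~R = ~F = T
~R xor P = T xor F = T
~Q = ~F = T
(~R xor P) & ~Q = T & T = T
~S nor ((~R xor P) & ~Q) = T nor T = F
~(~S nor ((~R xor P) & ~Q)) = ~F = T
So (C) is true.

2 of the 3 statements are true.

2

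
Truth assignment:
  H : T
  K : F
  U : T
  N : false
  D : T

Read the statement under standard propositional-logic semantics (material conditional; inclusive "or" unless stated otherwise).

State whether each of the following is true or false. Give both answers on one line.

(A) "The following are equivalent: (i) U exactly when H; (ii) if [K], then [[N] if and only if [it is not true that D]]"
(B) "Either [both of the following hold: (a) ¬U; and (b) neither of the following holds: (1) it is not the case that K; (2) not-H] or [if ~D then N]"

(A): Formalization: (U iff H) iff (K -> (N iff not D))

U iff H = True iff True = True
not D = not True = False
N iff not D = False iff False = True
K -> (N iff not D) = False -> True = True
(U iff H) iff (K -> (N iff not D)) = True iff True = True
Hence (A) is true.

(B): Formalization: (not U and (not K nor not H)) or (not D -> N)

not U = not True = False
not K = not False = True
not H = not True = False
not K nor not H = True nor False = False
not U and (not K nor not H) = False and False = False
not D = not True = False
not D -> N = False -> False = True
(not U and (not K nor not H)) or (not D -> N) = False or True = True
Thus (B) is true.

(A) True / (B) True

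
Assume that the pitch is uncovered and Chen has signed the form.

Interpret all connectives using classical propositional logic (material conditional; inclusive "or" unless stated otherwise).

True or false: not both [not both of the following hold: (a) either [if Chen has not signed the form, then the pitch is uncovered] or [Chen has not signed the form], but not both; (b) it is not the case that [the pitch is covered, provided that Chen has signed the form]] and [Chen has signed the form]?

Let G = "Chen has signed the form" (T), V = "the pitch is covered" (F).
This is (((~G -> ~V) xor ~G) nand ~(G -> V)) nand G.

~G = ~T = F
~V = ~F = T
~G -> ~V = F -> T = T
~G = ~T = F
(~G -> ~V) xor ~G = T xor F = T
G -> V = T -> F = F
~(G -> V) = ~F = T
((~G -> ~V) xor ~G) nand ~(G -> V) = T nand T = F
(((~G -> ~V) xor ~G) nand ~(G -> V)) nand G = F nand T = T

True.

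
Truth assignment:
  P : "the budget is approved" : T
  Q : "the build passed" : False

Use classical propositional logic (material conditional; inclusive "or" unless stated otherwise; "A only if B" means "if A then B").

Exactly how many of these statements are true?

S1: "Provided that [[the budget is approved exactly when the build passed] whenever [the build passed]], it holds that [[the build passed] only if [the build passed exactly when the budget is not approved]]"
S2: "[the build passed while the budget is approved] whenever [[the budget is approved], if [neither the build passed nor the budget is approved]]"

S1: Formalization: (Q → (P ↔ Q)) → (Q → (Q ↔ ¬P))

P ↔ Q = T ↔ F = F
Q → (P ↔ Q) = F → F = T
¬P = ¬T = F
Q ↔ ¬P = F ↔ F = T
Q → (Q ↔ ¬P) = F → T = T
(Q → (P ↔ Q)) → (Q → (Q ↔ ¬P)) = T → T = T
So S1 is true.

S2: Formalization: ((Q ↓ P) → P) → (Q ∧ P)

Q ↓ P = F ↓ T = F
(Q ↓ P) → P = F → T = T
Q ∧ P = F ∧ T = F
((Q ↓ P) → P) → (Q ∧ P) = T → F = F
Hence S2 is false.

True statements: 1 (S1).

1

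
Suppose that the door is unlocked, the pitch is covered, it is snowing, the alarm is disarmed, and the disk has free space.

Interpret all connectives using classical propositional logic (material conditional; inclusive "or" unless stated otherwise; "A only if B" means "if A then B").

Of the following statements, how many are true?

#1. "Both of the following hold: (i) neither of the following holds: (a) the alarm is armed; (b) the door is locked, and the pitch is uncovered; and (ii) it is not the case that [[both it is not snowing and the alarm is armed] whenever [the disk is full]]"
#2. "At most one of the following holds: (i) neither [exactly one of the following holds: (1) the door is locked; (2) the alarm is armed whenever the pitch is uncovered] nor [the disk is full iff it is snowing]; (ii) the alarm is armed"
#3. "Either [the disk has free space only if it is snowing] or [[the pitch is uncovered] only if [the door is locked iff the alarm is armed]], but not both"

1

Let R = "the alarm is armed" (F), N = "the door is locked" (F), L = "the pitch is covered" (T), G = "the disk is full" (F), D = "it is snowing" (T).

#1: Parsed as (R ↓ (N ∧ ¬L)) ∧ ¬(G → (¬D ∧ R))

¬L = ¬T = F
N ∧ ¬L = F ∧ F = F
R ↓ (N ∧ ¬L) = F ↓ F = T
¬D = ¬T = F
¬D ∧ R = F ∧ F = F
G → (¬D ∧ R) = F → F = T
¬(G → (¬D ∧ R)) = ¬T = F
(R ↓ (N ∧ ¬L)) ∧ ¬(G → (¬D ∧ R)) = T ∧ F = F
So #1 is false.

#2: In symbols: ((N ⊕ (¬L → R)) ↓ (G ↔ D)) ↑ R

¬L = ¬T = F
¬L → R = F → F = T
N ⊕ (¬L → R) = F ⊕ T = T
G ↔ D = F ↔ T = F
(N ⊕ (¬L → R)) ↓ (G ↔ D) = T ↓ F = F
((N ⊕ (¬L → R)) ↓ (G ↔ D)) ↑ R = F ↑ F = T
So #2 is true.

#3: Formalization: (¬G → D) ⊕ (¬L → (N ↔ R))

¬G = ¬F = T
¬G → D = T → T = T
¬L = ¬T = F
N ↔ R = F ↔ F = T
¬L → (N ↔ R) = F → T = T
(¬G → D) ⊕ (¬L → (N ↔ R)) = T ⊕ T = F
So #3 is false.

Count: 1.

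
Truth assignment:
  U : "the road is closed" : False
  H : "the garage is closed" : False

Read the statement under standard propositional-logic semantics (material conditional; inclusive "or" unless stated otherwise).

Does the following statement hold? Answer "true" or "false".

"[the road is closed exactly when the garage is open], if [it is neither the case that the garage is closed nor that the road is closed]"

False.

In symbols: (H ↓ U) → (U ↔ ¬H)

H ↓ U = F ↓ F = T
¬H = ¬F = T
U ↔ ¬H = F ↔ T = F
(H ↓ U) → (U ↔ ¬H) = T → F = F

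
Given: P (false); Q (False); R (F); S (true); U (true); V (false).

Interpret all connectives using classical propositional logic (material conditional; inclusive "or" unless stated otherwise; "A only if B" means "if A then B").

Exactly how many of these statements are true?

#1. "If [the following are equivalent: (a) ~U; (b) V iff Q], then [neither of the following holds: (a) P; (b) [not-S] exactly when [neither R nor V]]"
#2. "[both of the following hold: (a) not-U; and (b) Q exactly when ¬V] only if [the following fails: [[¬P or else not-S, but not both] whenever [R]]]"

#1: In symbols: (~U <-> (V <-> Q)) -> (P nor (~S <-> (R nor V)))

~U = ~T = F
V <-> Q = F <-> F = T
~U <-> (V <-> Q) = F <-> T = F
~S = ~T = F
R nor V = F nor F = T
~S <-> (R nor V) = F <-> T = F
P nor (~S <-> (R nor V)) = F nor F = T
(~U <-> (V <-> Q)) -> (P nor (~S <-> (R nor V))) = F -> T = T
So #1 is true.

#2: Parsed as (~U & (Q <-> ~V)) -> ~(R -> (~P xor ~S))

~U = ~T = F
~V = ~F = T
Q <-> ~V = F <-> T = F
~U & (Q <-> ~V) = F & F = F
~P = ~F = T
~S = ~T = F
~P xor ~S = T xor F = T
R -> (~P xor ~S) = F -> T = T
~(R -> (~P xor ~S)) = ~T = F
(~U & (Q <-> ~V)) -> ~(R -> (~P xor ~S)) = F -> F = T
Thus #2 is true.

2 of the 2 statements are true (#1, #2).

2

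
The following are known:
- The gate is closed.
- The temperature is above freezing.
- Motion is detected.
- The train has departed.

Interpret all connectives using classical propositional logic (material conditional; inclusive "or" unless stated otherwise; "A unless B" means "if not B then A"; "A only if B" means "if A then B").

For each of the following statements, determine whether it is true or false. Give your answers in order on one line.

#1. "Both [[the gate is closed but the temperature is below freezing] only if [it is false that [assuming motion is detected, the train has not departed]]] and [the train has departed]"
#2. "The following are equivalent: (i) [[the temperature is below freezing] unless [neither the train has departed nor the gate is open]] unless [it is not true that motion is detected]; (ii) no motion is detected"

#1 True / #2 True

Let P = "the gate is open" (F), Q = "the temperature is below freezing" (F), R = "motion is detected" (T), S = "the train has departed" (T).

#1: In symbols: ((~P & Q) -> ~(R -> ~S)) & S

~P = ~F = T
~P & Q = T & F = F
~S = ~T = F
R -> ~S = T -> F = F
~(R -> ~S) = ~F = T
(~P & Q) -> ~(R -> ~S) = F -> T = T
((~P & Q) -> ~(R -> ~S)) & S = T & T = T
Thus #1 is true.

#2: Parsed as ((Q | (S nor P)) | ~R) <-> ~R

S nor P = T nor F = F
Q | (S nor P) = F | F = F
~R = ~T = F
(Q | (S nor P)) | ~R = F | F = F
~R = ~T = F
((Q | (S nor P)) | ~R) <-> ~R = F <-> F = T
Hence #2 is true.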